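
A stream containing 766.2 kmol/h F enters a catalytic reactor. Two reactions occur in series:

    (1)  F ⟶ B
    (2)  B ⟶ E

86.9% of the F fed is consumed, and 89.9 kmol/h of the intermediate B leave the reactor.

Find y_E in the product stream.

0.752

Conversion of F: F consumed = 1ξ₁ = 0.869 × 766.2 → ξ₁ = 665.8 kmol/h.
B balance: n_B = 0 + 1ξ₁ − 1ξ₂ = 89.9 → ξ₂ = (1·665.8 − 89.9)/1 = 575.9 kmol/h.
Outlet amounts (n = n₀ + Σ ν·ξ):
  F: 766.2 − 1(665.8) = 100.4
  B: 0 + 1(665.8) − 1(575.9) = 89.9
  E: 0 + 1(575.9) = 575.9
Total out = 766.2 kmol/h; y_E = 575.9 / 766.2 = 0.7517.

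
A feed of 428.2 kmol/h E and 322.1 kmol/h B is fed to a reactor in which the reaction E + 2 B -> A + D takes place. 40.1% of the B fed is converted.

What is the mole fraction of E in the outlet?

B reacted = 0.401 × 322.1 = 129.2 kmol/h; ν_B = −2, so ξ = 129.2/2 = 64.58 kmol/h.
Outlet amounts (n = n₀ + ν ξ):
  E: 428.2 − 1(64.58) = 363.6
  B: 322.1 − 2(64.58) = 192.9
  A: 0 + 1(64.58) = 64.58
  D: 0 + 1(64.58) = 64.58
Total out = 685.7 kmol/h; y_E = 363.6 / 685.7 = 0.5303.

0.53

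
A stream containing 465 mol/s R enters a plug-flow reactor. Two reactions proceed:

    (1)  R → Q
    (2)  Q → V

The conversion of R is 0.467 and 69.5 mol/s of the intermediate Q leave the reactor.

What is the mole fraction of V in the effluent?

0.318

Conversion of R: R consumed = 1ξ₁ = 0.467 × 465 → ξ₁ = 217.2 mol/s.
Q balance: n_Q = 0 + 1ξ₁ − 1ξ₂ = 69.5 → ξ₂ = (1·217.2 − 69.5)/1 = 147.7 mol/s.
Outlet amounts (n = n₀ + Σ ν·ξ):
  R: 465 − 1(217.2) = 247.8
  Q: 0 + 1(217.2) − 1(147.7) = 69.5
  V: 0 + 1(147.7) = 147.7
Total out = 465 mol/s; y_V = 147.7 / 465 = 0.3175.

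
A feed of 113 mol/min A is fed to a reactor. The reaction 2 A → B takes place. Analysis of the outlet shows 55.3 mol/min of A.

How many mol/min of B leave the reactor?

For A: n = n₀ − 2ξ → 55.3 = 113 − 2ξ, giving ξ = 28.85 mol/min.
Outlet amounts (n = n₀ + ν ξ):
  A: 113 − 2(28.85) = 55.3
  B: 0 + 1(28.85) = 28.85

28.9 mol/min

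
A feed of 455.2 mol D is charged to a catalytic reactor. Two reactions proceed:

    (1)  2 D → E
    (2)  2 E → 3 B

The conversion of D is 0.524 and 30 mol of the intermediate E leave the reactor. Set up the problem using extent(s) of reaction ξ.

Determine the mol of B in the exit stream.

134 mol

Conversion of D: D consumed = 2ξ₁ = 0.524 × 455.2 → ξ₁ = 119.3 mol.
E balance: n_E = 0 + 1ξ₁ − 2ξ₂ = 30 → ξ₂ = (1·119.3 − 30)/2 = 44.63 mol.
Outlet amounts (n = n₀ + Σ ν·ξ):
  D: 455.2 − 2(119.3) = 216.7
  E: 0 + 1(119.3) − 2(44.63) = 30
  B: 0 + 3(44.63) = 133.9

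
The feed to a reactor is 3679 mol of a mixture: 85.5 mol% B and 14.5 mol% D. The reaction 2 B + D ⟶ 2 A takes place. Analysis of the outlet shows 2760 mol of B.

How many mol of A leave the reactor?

For B: n = n₀ − 2ξ → 2760 = 3146 − 2ξ, giving ξ = 192.8 mol.
Outlet amounts (n = n₀ + ν ξ):
  B: 3146 − 2(192.8) = 2760
  D: 533.5 − 1(192.8) = 340.7
  A: 0 + 2(192.8) = 385.5

386 mol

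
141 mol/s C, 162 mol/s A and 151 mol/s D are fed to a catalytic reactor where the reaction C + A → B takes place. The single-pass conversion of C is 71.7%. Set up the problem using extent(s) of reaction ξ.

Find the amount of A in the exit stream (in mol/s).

60.9 mol/s

C reacted = 0.717 × 141 = 101.1 mol/s; ν_C = −1, so ξ = 101.1/1 = 101.1 mol/s.
Outlet amounts (n = n₀ + ν ξ):
  C: 141 − 1(101.1) = 39.9
  A: 162 − 1(101.1) = 60.9
  B: 0 + 1(101.1) = 101.1
  D: 151 (inert)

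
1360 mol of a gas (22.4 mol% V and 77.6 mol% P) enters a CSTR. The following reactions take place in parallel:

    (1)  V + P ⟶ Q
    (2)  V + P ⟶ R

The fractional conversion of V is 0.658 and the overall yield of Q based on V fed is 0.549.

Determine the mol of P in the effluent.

855 mol

Yield of Q: 1ξ₁ / 304.6 = 0.549 → ξ₁ = 167.2 mol.
Conversion of V: 1ξ₁ + 1ξ₂ = 0.658 × 304.6 = 200.5 → ξ₂ = 33.21 mol.
Outlet amounts (n = n₀ + Σ ν·ξ):
  V: 304.6 − 1(167.2) − 1(33.21) = 104.2
  P: 1055 − 1(167.2) − 1(33.21) = 854.9
  Q: 0 + 1(167.2) = 167.2
  R: 0 + 1(33.21) = 33.21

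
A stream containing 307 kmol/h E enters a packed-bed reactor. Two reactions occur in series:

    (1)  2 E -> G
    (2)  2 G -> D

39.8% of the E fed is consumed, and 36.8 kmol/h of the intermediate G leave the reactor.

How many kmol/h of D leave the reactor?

Conversion of E: E consumed = 2ξ₁ = 0.398 × 307 → ξ₁ = 61.09 kmol/h.
G balance: n_G = 0 + 1ξ₁ − 2ξ₂ = 36.8 → ξ₂ = (1·61.09 − 36.8)/2 = 12.15 kmol/h.
Outlet amounts (n = n₀ + Σ ν·ξ):
  E: 307 − 2(61.09) = 184.8
  G: 0 + 1(61.09) − 2(12.15) = 36.8
  D: 0 + 1(12.15) = 12.15

12.1 kmol/h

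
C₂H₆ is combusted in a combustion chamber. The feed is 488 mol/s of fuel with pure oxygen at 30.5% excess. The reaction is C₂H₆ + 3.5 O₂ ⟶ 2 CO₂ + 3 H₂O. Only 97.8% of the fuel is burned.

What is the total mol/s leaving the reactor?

Stoichiometric O₂ = 3.5 × 488 = 1708 mol/s; O₂ fed = 1708 × 1.305 = 2229 mol/s.
Fuel reacted = 0.978 × 488 → ξ = 477.3 mol/s.
Outlet (n = n₀ + ν ξ):
  C₂H₆: 488 − 1(477.3) = 10.74
  O₂: 2229 − 3.5(477.3) = 558.5
  CO₂: 0 + 2(477.3) = 954.5
  H₂O: 0 + 3(477.3) = 1432
Total out = 10.74 + 558.5 + 954.5 + 1432 = 2956 mol/s.

2960 mol/s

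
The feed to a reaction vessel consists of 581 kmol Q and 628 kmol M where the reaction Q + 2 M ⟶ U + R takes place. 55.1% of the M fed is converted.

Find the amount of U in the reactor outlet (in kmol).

173 kmol

M reacted = 0.551 × 628 = 346 kmol; ν_M = −2, so ξ = 346/2 = 173 kmol.
Outlet amounts (n = n₀ + ν ξ):
  Q: 581 − 1(173) = 408
  M: 628 − 2(173) = 282
  U: 0 + 1(173) = 173
  R: 0 + 1(173) = 173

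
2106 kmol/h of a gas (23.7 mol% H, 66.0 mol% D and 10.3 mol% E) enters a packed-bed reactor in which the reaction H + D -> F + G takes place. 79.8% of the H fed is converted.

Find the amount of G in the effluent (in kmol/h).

H reacted = 0.798 × 499.1 = 398.3 kmol/h; ν_H = −1, so ξ = 398.3/1 = 398.3 kmol/h.
Outlet amounts (n = n₀ + ν ξ):
  H: 499.1 − 1(398.3) = 100.8
  D: 1390 − 1(398.3) = 991.7
  F: 0 + 1(398.3) = 398.3
  G: 0 + 1(398.3) = 398.3
  E: 216.9 (inert)

398 kmol/h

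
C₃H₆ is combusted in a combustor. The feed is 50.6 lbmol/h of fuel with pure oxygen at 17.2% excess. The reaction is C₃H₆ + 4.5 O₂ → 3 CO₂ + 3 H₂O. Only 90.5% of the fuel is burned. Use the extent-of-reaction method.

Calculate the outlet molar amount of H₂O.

137 lbmol/h

Stoichiometric O₂ = 4.5 × 50.6 = 227.7 lbmol/h; O₂ fed = 227.7 × 1.172 = 266.9 lbmol/h.
Fuel reacted = 0.905 × 50.6 → ξ = 45.79 lbmol/h.
Outlet (n = n₀ + ν ξ):
  C₃H₆: 50.6 − 1(45.79) = 4.807
  O₂: 266.9 − 4.5(45.79) = 60.8
  CO₂: 0 + 3(45.79) = 137.4
  H₂O: 0 + 3(45.79) = 137.4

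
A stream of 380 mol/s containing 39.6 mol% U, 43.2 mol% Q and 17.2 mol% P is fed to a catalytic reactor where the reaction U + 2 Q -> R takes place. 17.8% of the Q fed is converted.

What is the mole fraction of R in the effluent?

Q reacted = 0.178 × 164.2 = 29.22 mol/s; ν_Q = −2, so ξ = 29.22/2 = 14.61 mol/s.
Outlet amounts (n = n₀ + ν ξ):
  U: 150.5 − 1(14.61) = 135.9
  Q: 164.2 − 2(14.61) = 134.9
  R: 0 + 1(14.61) = 14.61
  P: 65.36 (inert)
Total out = 350.8 mol/s; y_R = 14.61 / 350.8 = 0.04165.

0.0417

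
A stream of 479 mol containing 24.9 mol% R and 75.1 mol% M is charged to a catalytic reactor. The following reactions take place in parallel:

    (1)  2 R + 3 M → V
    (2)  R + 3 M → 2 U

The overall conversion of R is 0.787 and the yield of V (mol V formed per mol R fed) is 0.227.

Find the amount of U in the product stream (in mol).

Yield of V: 1ξ₁ / 119.3 = 0.227 → ξ₁ = 27.07 mol.
Conversion of R: 2ξ₁ + 1ξ₂ = 0.787 × 119.3 = 93.87 → ξ₂ = 39.72 mol.
Outlet amounts (n = n₀ + Σ ν·ξ):
  R: 119.3 − 2(27.07) − 1(39.72) = 25.4
  M: 359.7 − 3(27.07) − 3(39.72) = 159.4
  V: 0 + 1(27.07) = 27.07
  U: 0 + 2(39.72) = 79.43

79.4 mol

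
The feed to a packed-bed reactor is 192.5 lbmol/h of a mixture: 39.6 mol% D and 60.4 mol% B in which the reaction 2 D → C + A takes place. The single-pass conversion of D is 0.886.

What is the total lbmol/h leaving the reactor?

D reacted = 0.886 × 76.23 = 67.54 lbmol/h; ν_D = −2, so ξ = 67.54/2 = 33.77 lbmol/h.
Outlet amounts (n = n₀ + ν ξ):
  D: 76.23 − 2(33.77) = 8.69
  C: 0 + 1(33.77) = 33.77
  A: 0 + 1(33.77) = 33.77
  B: 116.3 (inert)
Total out = 8.69 + 33.77 + 33.77 + 116.3 = 192.5 lbmol/h.

192 lbmol/h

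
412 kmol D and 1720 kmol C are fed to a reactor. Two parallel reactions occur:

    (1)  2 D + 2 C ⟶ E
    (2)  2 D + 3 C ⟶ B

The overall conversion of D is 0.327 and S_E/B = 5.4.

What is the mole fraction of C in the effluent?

Conversion of D: D consumed = 0.327 × 412 = 134.7 kmol = 2ξ₁ + 2ξ₂.
Selectivity: 1ξ₁ / (1ξ₂) = 5.4 → ξ₁ = 5.4 ξ₂.
Substitute: (2·5.4 + 2) ξ₂ = 134.7 → ξ₂ = 10.53 kmol, ξ₁ = 56.84 kmol.
Outlet amounts (n = n₀ + Σ ν·ξ):
  D: 412 − 2(56.84) − 2(10.53) = 277.3
  C: 1720 − 2(56.84) − 3(10.53) = 1575
  E: 0 + 1(56.84) = 56.84
  B: 0 + 1(10.53) = 10.53
Total out = 1919 kmol; y_C = 1575 / 1919 = 0.8204.

0.82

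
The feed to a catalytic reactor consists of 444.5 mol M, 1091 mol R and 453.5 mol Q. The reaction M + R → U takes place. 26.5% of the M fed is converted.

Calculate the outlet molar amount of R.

M reacted = 0.265 × 444.5 = 117.8 mol; ν_M = −1, so ξ = 117.8/1 = 117.8 mol.
Outlet amounts (n = n₀ + ν ξ):
  M: 444.5 − 1(117.8) = 326.7
  R: 1091 − 1(117.8) = 973.2
  U: 0 + 1(117.8) = 117.8
  Q: 453.5 (inert)

973 mol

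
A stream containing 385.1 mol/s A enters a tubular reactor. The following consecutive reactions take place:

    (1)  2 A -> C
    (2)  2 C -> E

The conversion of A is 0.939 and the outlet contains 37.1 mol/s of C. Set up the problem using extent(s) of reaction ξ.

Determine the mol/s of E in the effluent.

Conversion of A: A consumed = 2ξ₁ = 0.939 × 385.1 → ξ₁ = 180.8 mol/s.
C balance: n_C = 0 + 1ξ₁ − 2ξ₂ = 37.1 → ξ₂ = (1·180.8 − 37.1)/2 = 71.85 mol/s.
Outlet amounts (n = n₀ + Σ ν·ξ):
  A: 385.1 − 2(180.8) = 23.49
  C: 0 + 1(180.8) − 2(71.85) = 37.1
  E: 0 + 1(71.85) = 71.85

71.9 mol/s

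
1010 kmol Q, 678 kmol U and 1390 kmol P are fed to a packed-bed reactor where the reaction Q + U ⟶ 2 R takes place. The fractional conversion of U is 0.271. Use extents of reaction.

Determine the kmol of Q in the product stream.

U reacted = 0.271 × 678 = 183.7 kmol; ν_U = −1, so ξ = 183.7/1 = 183.7 kmol.
Outlet amounts (n = n₀ + ν ξ):
  Q: 1010 − 1(183.7) = 826.3
  U: 678 − 1(183.7) = 494.3
  R: 0 + 2(183.7) = 367.5
  P: 1390 (inert)

826 kmol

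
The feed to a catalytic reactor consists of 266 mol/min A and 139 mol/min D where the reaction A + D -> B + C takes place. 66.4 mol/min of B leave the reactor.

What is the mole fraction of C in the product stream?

For B: n = n₀ + 1ξ → 66.4 = 0 + 1ξ, giving ξ = 66.4 mol/min.
Outlet amounts (n = n₀ + ν ξ):
  A: 266 − 1(66.4) = 199.6
  D: 139 − 1(66.4) = 72.6
  B: 0 + 1(66.4) = 66.4
  C: 0 + 1(66.4) = 66.4
Total out = 405 mol/min; y_C = 66.4 / 405 = 0.164.

0.164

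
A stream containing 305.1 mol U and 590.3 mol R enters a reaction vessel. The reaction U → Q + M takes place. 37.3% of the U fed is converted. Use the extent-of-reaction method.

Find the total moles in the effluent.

U reacted = 0.373 × 305.1 = 113.8 mol; ν_U = −1, so ξ = 113.8/1 = 113.8 mol.
Outlet amounts (n = n₀ + ν ξ):
  U: 305.1 − 1(113.8) = 191.3
  Q: 0 + 1(113.8) = 113.8
  M: 0 + 1(113.8) = 113.8
  R: 590.3 (inert)
Total out = 191.3 + 113.8 + 113.8 + 590.3 = 1009 mol.

1010 mol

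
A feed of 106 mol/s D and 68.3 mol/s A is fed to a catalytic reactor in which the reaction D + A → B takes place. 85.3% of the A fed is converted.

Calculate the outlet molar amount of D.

A reacted = 0.853 × 68.3 = 58.26 mol/s; ν_A = −1, so ξ = 58.26/1 = 58.26 mol/s.
Outlet amounts (n = n₀ + ν ξ):
  D: 106 − 1(58.26) = 47.74
  A: 68.3 − 1(58.26) = 10.04
  B: 0 + 1(58.26) = 58.26

47.7 mol/s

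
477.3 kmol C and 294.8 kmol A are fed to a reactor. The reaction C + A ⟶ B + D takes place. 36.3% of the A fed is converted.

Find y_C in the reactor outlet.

A reacted = 0.363 × 294.8 = 107 kmol; ν_A = −1, so ξ = 107/1 = 107 kmol.
Outlet amounts (n = n₀ + ν ξ):
  C: 477.3 − 1(107) = 370.3
  A: 294.8 − 1(107) = 187.8
  B: 0 + 1(107) = 107
  D: 0 + 1(107) = 107
Total out = 772.1 kmol; y_C = 370.3 / 772.1 = 0.4796.

0.48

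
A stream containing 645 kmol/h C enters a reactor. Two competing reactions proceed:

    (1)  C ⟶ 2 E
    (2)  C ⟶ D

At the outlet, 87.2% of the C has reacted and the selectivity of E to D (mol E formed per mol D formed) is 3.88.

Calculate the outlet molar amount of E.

Conversion of C: C consumed = 0.872 × 645 = 562.4 kmol/h = 1ξ₁ + 1ξ₂.
Selectivity: 2ξ₁ / (1ξ₂) = 3.88 → ξ₁ = 1.94 ξ₂.
Substitute: (1·1.94 + 1) ξ₂ = 562.4 → ξ₂ = 191.3 kmol/h, ξ₁ = 371.1 kmol/h.
Outlet amounts (n = n₀ + Σ ν·ξ):
  C: 645 − 1(371.1) − 1(191.3) = 82.56
  E: 0 + 2(371.1) = 742.3
  D: 0 + 1(191.3) = 191.3

742 kmol/h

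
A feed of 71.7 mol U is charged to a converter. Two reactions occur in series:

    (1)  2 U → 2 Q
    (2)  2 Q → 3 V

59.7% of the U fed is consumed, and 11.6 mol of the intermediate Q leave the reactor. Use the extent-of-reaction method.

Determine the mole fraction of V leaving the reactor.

0.536

Conversion of U: U consumed = 2ξ₁ = 0.597 × 71.7 → ξ₁ = 21.4 mol.
Q balance: n_Q = 0 + 2ξ₁ − 2ξ₂ = 11.6 → ξ₂ = (2·21.4 − 11.6)/2 = 15.6 mol.
Outlet amounts (n = n₀ + Σ ν·ξ):
  U: 71.7 − 2(21.4) = 28.9
  Q: 0 + 2(21.4) − 2(15.6) = 11.6
  V: 0 + 3(15.6) = 46.81
Total out = 87.3 mol; y_V = 46.81 / 87.3 = 0.5362.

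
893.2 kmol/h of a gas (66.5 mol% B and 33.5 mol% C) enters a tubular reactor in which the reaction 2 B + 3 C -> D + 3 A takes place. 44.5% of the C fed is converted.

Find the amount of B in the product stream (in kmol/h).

C reacted = 0.445 × 299.2 = 133.2 kmol/h; ν_C = −3, so ξ = 133.2/3 = 44.38 kmol/h.
Outlet amounts (n = n₀ + ν ξ):
  B: 594 − 2(44.38) = 505.2
  C: 299.2 − 3(44.38) = 166.1
  D: 0 + 1(44.38) = 44.38
  A: 0 + 3(44.38) = 133.2

505 kmol/h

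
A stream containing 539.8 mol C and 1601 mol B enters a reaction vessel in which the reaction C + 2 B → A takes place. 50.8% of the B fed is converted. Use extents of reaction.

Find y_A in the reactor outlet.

0.306

B reacted = 0.508 × 1601 = 813.3 mol; ν_B = −2, so ξ = 813.3/2 = 406.7 mol.
Outlet amounts (n = n₀ + ν ξ):
  C: 539.8 − 1(406.7) = 133.1
  B: 1601 − 2(406.7) = 787.7
  A: 0 + 1(406.7) = 406.7
Total out = 1327 mol; y_A = 406.7 / 1327 = 0.3063.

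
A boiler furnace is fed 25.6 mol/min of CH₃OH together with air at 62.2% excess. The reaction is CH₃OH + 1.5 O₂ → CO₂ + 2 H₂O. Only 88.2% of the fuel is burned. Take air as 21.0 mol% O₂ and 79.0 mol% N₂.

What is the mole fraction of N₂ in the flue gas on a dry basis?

0.813

Stoichiometric O₂ = 1.5 × 25.6 = 38.4 mol/min; O₂ fed = 38.4 × 1.622 = 62.28 mol/min.
N₂ fed = 62.28 × 79/21 = 234.3 mol/min.
Fuel reacted = 0.882 × 25.6 → ξ = 22.58 mol/min.
Outlet (n = n₀ + ν ξ):
  CH₃OH: 25.6 − 1(22.58) = 3.021
  O₂: 62.28 − 1.5(22.58) = 28.42
  N₂: 234.3 (inert)
  CO₂: 0 + 1(22.58) = 22.58
  H₂O: 0 + 2(22.58) = 45.16
Dry total = 288.3 mol/min; y_N₂ (dry) = 234.3 / 288.3 = 0.8127.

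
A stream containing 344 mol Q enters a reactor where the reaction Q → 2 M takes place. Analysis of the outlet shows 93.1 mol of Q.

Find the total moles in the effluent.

595 mol

For Q: n = n₀ − 1ξ → 93.1 = 344 − 1ξ, giving ξ = 250.9 mol.
Outlet amounts (n = n₀ + ν ξ):
  Q: 344 − 1(250.9) = 93.1
  M: 0 + 2(250.9) = 501.8
Total out = 93.1 + 501.8 = 594.9 mol.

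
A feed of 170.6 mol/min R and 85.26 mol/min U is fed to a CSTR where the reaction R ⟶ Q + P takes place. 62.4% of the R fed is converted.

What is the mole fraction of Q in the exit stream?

0.294

R reacted = 0.624 × 170.6 = 106.5 mol/min; ν_R = −1, so ξ = 106.5/1 = 106.5 mol/min.
Outlet amounts (n = n₀ + ν ξ):
  R: 170.6 − 1(106.5) = 64.15
  Q: 0 + 1(106.5) = 106.5
  P: 0 + 1(106.5) = 106.5
  U: 85.26 (inert)
Total out = 362.3 mol/min; y_Q = 106.5 / 362.3 = 0.2938.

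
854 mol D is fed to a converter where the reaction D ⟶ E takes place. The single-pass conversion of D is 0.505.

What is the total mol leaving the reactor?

D reacted = 0.505 × 854 = 431.3 mol; ν_D = −1, so ξ = 431.3/1 = 431.3 mol.
Outlet amounts (n = n₀ + ν ξ):
  D: 854 − 1(431.3) = 422.7
  E: 0 + 1(431.3) = 431.3
Total out = 422.7 + 431.3 = 854 mol.

854 mol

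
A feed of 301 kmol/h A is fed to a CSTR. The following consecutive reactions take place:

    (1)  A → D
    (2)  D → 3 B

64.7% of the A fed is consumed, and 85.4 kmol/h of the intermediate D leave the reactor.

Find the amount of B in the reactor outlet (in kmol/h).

328 kmol/h

Conversion of A: A consumed = 1ξ₁ = 0.647 × 301 → ξ₁ = 194.7 kmol/h.
D balance: n_D = 0 + 1ξ₁ − 1ξ₂ = 85.4 → ξ₂ = (1·194.7 − 85.4)/1 = 109.3 kmol/h.
Outlet amounts (n = n₀ + Σ ν·ξ):
  A: 301 − 1(194.7) = 106.3
  D: 0 + 1(194.7) − 1(109.3) = 85.4
  B: 0 + 3(109.3) = 328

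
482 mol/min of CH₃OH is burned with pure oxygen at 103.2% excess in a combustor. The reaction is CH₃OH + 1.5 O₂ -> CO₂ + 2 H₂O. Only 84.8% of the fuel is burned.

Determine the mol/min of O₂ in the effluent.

856 mol/min

Stoichiometric O₂ = 1.5 × 482 = 723 mol/min; O₂ fed = 723 × 2.032 = 1469 mol/min.
Fuel reacted = 0.848 × 482 → ξ = 408.7 mol/min.
Outlet (n = n₀ + ν ξ):
  CH₃OH: 482 − 1(408.7) = 73.26
  O₂: 1469 − 1.5(408.7) = 856
  CO₂: 0 + 1(408.7) = 408.7
  H₂O: 0 + 2(408.7) = 817.5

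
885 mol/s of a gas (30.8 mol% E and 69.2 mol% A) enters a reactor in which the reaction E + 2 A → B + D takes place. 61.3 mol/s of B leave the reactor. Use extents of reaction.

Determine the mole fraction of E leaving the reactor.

0.257

For B: n = n₀ + 1ξ → 61.3 = 0 + 1ξ, giving ξ = 61.3 mol/s.
Outlet amounts (n = n₀ + ν ξ):
  E: 272.6 − 1(61.3) = 211.3
  A: 612.4 − 2(61.3) = 489.8
  B: 0 + 1(61.3) = 61.3
  D: 0 + 1(61.3) = 61.3
Total out = 823.7 mol/s; y_E = 211.3 / 823.7 = 0.2565.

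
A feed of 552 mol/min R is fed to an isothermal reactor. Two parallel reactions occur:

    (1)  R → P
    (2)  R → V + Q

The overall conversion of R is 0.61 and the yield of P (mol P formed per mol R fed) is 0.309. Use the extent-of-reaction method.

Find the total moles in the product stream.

Yield of P: 1ξ₁ / 552 = 0.309 → ξ₁ = 170.6 mol/min.
Conversion of R: 1ξ₁ + 1ξ₂ = 0.61 × 552 = 336.7 → ξ₂ = 166.2 mol/min.
Outlet amounts (n = n₀ + Σ ν·ξ):
  R: 552 − 1(170.6) − 1(166.2) = 215.3
  P: 0 + 1(170.6) = 170.6
  V: 0 + 1(166.2) = 166.2
  Q: 0 + 1(166.2) = 166.2
Total out = 215.3 + 170.6 + 166.2 + 166.2 = 718.2 mol/min.

718 mol/min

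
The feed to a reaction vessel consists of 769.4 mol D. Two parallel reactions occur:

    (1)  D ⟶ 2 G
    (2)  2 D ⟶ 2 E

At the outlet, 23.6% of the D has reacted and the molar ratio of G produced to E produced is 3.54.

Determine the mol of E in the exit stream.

Conversion of D: D consumed = 0.236 × 769.4 = 181.6 mol = 1ξ₁ + 2ξ₂.
Selectivity: 2ξ₁ / (2ξ₂) = 3.54 → ξ₁ = 3.54 ξ₂.
Substitute: (1·3.54 + 2) ξ₂ = 181.6 → ξ₂ = 32.78 mol, ξ₁ = 116 mol.
Outlet amounts (n = n₀ + Σ ν·ξ):
  D: 769.4 − 1(116) − 2(32.78) = 587.8
  G: 0 + 2(116) = 232.1
  E: 0 + 2(32.78) = 65.55

65.6 mol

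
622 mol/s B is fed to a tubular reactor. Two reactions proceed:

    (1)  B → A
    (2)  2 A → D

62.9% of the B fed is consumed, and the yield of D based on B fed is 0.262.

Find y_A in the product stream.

0.142

Conversion of B: B consumed = 1ξ₁ = 0.629 × 622 → ξ₁ = 391.2 mol/s.
Yield of D: 1ξ₂ / 622 = 0.262 → ξ₂ = 163 mol/s.
Outlet amounts (n = n₀ + Σ ν·ξ):
  B: 622 − 1(391.2) = 230.8
  A: 0 + 1(391.2) − 2(163) = 65.31
  D: 0 + 1(163) = 163
Total out = 459 mol/s; y_A = 65.31 / 459 = 0.1423.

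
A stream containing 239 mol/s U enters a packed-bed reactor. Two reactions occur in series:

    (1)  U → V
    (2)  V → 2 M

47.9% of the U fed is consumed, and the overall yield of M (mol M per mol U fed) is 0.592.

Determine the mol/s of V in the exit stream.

Conversion of U: U consumed = 1ξ₁ = 0.479 × 239 → ξ₁ = 114.5 mol/s.
Yield of M: 2ξ₂ / 239 = 0.592 → ξ₂ = 70.74 mol/s.
Outlet amounts (n = n₀ + Σ ν·ξ):
  U: 239 − 1(114.5) = 124.5
  V: 0 + 1(114.5) − 1(70.74) = 43.74
  M: 0 + 2(70.74) = 141.5

43.7 mol/s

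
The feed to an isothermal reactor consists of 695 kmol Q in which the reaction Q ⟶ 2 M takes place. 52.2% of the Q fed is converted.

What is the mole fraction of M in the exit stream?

Q reacted = 0.522 × 695 = 362.8 kmol; ν_Q = −1, so ξ = 362.8/1 = 362.8 kmol.
Outlet amounts (n = n₀ + ν ξ):
  Q: 695 − 1(362.8) = 332.2
  M: 0 + 2(362.8) = 725.6
Total out = 1058 kmol; y_M = 725.6 / 1058 = 0.6859.

0.686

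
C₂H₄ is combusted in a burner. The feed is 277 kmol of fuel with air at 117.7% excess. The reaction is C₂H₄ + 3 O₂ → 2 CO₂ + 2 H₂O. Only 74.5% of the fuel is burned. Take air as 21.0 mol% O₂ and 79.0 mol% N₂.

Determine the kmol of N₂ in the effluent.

6810 kmol

Stoichiometric O₂ = 3 × 277 = 831 kmol; O₂ fed = 831 × 2.177 = 1809 kmol.
N₂ fed = 1809 × 79/21 = 6806 kmol.
Fuel reacted = 0.745 × 277 → ξ = 206.4 kmol.
Outlet (n = n₀ + ν ξ):
  C₂H₄: 277 − 1(206.4) = 70.63
  O₂: 1809 − 3(206.4) = 1190
  N₂: 6806 (inert)
  CO₂: 0 + 2(206.4) = 412.7
  H₂O: 0 + 2(206.4) = 412.7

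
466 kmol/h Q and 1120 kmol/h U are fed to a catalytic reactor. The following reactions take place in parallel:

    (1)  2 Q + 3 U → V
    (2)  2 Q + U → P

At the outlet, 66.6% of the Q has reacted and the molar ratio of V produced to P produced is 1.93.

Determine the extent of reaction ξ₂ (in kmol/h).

ξ₂ = 53 kmol/h

Conversion of Q: Q consumed = 0.666 × 466 = 310.4 kmol/h = 2ξ₁ + 2ξ₂.
Selectivity: 1ξ₁ / (1ξ₂) = 1.93 → ξ₁ = 1.93 ξ₂.
Substitute: (2·1.93 + 2) ξ₂ = 310.4 → ξ₂ = 52.96 kmol/h, ξ₁ = 102.2 kmol/h.
Outlet amounts (n = n₀ + Σ ν·ξ):
  Q: 466 − 2(102.2) − 2(52.96) = 155.6
  U: 1120 − 3(102.2) − 1(52.96) = 760.4
  V: 0 + 1(102.2) = 102.2
  P: 0 + 1(52.96) = 52.96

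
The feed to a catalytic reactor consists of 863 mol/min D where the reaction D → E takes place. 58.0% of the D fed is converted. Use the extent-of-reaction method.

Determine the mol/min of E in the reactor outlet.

501 mol/min

D reacted = 0.58 × 863 = 500.5 mol/min; ν_D = −1, so ξ = 500.5/1 = 500.5 mol/min.
Outlet amounts (n = n₀ + ν ξ):
  D: 863 − 1(500.5) = 362.5
  E: 0 + 1(500.5) = 500.5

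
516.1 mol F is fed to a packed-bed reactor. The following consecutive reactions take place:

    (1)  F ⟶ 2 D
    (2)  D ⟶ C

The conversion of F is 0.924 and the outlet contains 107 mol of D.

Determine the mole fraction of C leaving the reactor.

Conversion of F: F consumed = 1ξ₁ = 0.924 × 516.1 → ξ₁ = 476.9 mol.
D balance: n_D = 0 + 2ξ₁ − 1ξ₂ = 107 → ξ₂ = (2·476.9 − 107)/1 = 846.8 mol.
Outlet amounts (n = n₀ + Σ ν·ξ):
  F: 516.1 − 1(476.9) = 39.22
  D: 0 + 2(476.9) − 1(846.8) = 107
  C: 0 + 1(846.8) = 846.8
Total out = 993 mol; y_C = 846.8 / 993 = 0.8527.

0.853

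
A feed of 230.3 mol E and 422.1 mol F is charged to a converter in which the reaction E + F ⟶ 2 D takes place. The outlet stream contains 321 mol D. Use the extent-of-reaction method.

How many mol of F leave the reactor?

262 mol

For D: n = n₀ + 2ξ → 321 = 0 + 2ξ, giving ξ = 160.5 mol.
Outlet amounts (n = n₀ + ν ξ):
  E: 230.3 − 1(160.5) = 69.8
  F: 422.1 − 1(160.5) = 261.6
  D: 0 + 2(160.5) = 321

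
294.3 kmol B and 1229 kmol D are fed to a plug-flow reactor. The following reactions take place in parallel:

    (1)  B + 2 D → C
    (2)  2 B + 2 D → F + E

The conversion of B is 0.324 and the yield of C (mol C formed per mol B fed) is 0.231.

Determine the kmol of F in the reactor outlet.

Yield of C: 1ξ₁ / 294.3 = 0.231 → ξ₁ = 67.98 kmol.
Conversion of B: 1ξ₁ + 2ξ₂ = 0.324 × 294.3 = 95.35 → ξ₂ = 13.68 kmol.
Outlet amounts (n = n₀ + Σ ν·ξ):
  B: 294.3 − 1(67.98) − 2(13.68) = 198.9
  D: 1229 − 2(67.98) − 2(13.68) = 1066
  C: 0 + 1(67.98) = 67.98
  F: 0 + 1(13.68) = 13.68
  E: 0 + 1(13.68) = 13.68

13.7 kmol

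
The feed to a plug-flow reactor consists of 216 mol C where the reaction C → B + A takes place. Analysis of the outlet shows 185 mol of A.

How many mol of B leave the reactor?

For A: n = n₀ + 1ξ → 185 = 0 + 1ξ, giving ξ = 185 mol.
Outlet amounts (n = n₀ + ν ξ):
  C: 216 − 1(185) = 31
  B: 0 + 1(185) = 185
  A: 0 + 1(185) = 185

185 mol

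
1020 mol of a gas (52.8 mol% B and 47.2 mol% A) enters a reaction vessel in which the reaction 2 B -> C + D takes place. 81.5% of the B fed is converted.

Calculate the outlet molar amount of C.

B reacted = 0.815 × 538.6 = 438.9 mol; ν_B = −2, so ξ = 438.9/2 = 219.5 mol.
Outlet amounts (n = n₀ + ν ξ):
  B: 538.6 − 2(219.5) = 99.63
  C: 0 + 1(219.5) = 219.5
  D: 0 + 1(219.5) = 219.5
  A: 481.4 (inert)

219 mol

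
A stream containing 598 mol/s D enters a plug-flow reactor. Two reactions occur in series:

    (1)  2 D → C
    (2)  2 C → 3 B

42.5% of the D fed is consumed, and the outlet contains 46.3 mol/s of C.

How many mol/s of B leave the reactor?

121 mol/s

Conversion of D: D consumed = 2ξ₁ = 0.425 × 598 → ξ₁ = 127.1 mol/s.
C balance: n_C = 0 + 1ξ₁ − 2ξ₂ = 46.3 → ξ₂ = (1·127.1 − 46.3)/2 = 40.39 mol/s.
Outlet amounts (n = n₀ + Σ ν·ξ):
  D: 598 − 2(127.1) = 343.9
  C: 0 + 1(127.1) − 2(40.39) = 46.3
  B: 0 + 3(40.39) = 121.2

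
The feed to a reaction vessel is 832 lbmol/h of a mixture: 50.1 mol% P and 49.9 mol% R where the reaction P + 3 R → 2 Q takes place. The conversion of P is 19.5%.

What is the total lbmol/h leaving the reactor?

P reacted = 0.195 × 416.8 = 81.28 lbmol/h; ν_P = −1, so ξ = 81.28/1 = 81.28 lbmol/h.
Outlet amounts (n = n₀ + ν ξ):
  P: 416.8 − 1(81.28) = 335.5
  R: 415.2 − 3(81.28) = 171.3
  Q: 0 + 2(81.28) = 162.6
Total out = 335.5 + 171.3 + 162.6 = 669.4 lbmol/h.

669 lbmol/h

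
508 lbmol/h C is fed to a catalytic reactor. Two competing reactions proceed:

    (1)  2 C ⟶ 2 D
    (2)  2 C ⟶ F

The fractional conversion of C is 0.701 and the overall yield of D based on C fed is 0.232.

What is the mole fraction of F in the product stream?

0.306

Yield of D: 2ξ₁ / 508 = 0.232 → ξ₁ = 58.93 lbmol/h.
Conversion of C: 2ξ₁ + 2ξ₂ = 0.701 × 508 = 356.1 → ξ₂ = 119.1 lbmol/h.
Outlet amounts (n = n₀ + Σ ν·ξ):
  C: 508 − 2(58.93) − 2(119.1) = 151.9
  D: 0 + 2(58.93) = 117.9
  F: 0 + 1(119.1) = 119.1
Total out = 388.9 lbmol/h; y_F = 119.1 / 388.9 = 0.3063.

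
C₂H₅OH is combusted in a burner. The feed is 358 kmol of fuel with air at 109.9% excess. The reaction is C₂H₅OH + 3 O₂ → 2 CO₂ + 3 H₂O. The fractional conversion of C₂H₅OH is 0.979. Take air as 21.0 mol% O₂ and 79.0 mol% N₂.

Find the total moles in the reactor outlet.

11400 kmol

Stoichiometric O₂ = 3 × 358 = 1074 kmol; O₂ fed = 1074 × 2.099 = 2254 kmol.
N₂ fed = 2254 × 79/21 = 8481 kmol.
Fuel reacted = 0.979 × 358 → ξ = 350.5 kmol.
Outlet (n = n₀ + ν ξ):
  C₂H₅OH: 358 − 1(350.5) = 7.518
  O₂: 2254 − 3(350.5) = 1203
  N₂: 8481 (inert)
  CO₂: 0 + 2(350.5) = 701
  H₂O: 0 + 3(350.5) = 1051
Total out = 7.518 + 1203 + 8481 + 701 + 1051 = 11440 kmol.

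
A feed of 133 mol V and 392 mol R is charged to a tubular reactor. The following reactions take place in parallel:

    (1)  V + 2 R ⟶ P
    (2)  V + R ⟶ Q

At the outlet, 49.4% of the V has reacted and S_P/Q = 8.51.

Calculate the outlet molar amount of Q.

Conversion of V: V consumed = 0.494 × 133 = 65.7 mol = 1ξ₁ + 1ξ₂.
Selectivity: 1ξ₁ / (1ξ₂) = 8.51 → ξ₁ = 8.51 ξ₂.
Substitute: (1·8.51 + 1) ξ₂ = 65.7 → ξ₂ = 6.909 mol, ξ₁ = 58.79 mol.
Outlet amounts (n = n₀ + Σ ν·ξ):
  V: 133 − 1(58.79) − 1(6.909) = 67.3
  R: 392 − 2(58.79) − 1(6.909) = 267.5
  P: 0 + 1(58.79) = 58.79
  Q: 0 + 1(6.909) = 6.909

6.91 mol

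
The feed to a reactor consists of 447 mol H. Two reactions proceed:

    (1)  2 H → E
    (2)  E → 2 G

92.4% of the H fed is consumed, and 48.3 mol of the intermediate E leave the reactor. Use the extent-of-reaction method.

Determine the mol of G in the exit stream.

Conversion of H: H consumed = 2ξ₁ = 0.924 × 447 → ξ₁ = 206.5 mol.
E balance: n_E = 0 + 1ξ₁ − 1ξ₂ = 48.3 → ξ₂ = (1·206.5 − 48.3)/1 = 158.2 mol.
Outlet amounts (n = n₀ + Σ ν·ξ):
  H: 447 − 2(206.5) = 33.97
  E: 0 + 1(206.5) − 1(158.2) = 48.3
  G: 0 + 2(158.2) = 316.4

316 mol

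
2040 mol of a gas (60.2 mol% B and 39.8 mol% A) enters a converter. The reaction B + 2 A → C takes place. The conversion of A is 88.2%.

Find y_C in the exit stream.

0.27

A reacted = 0.882 × 811.9 = 716.1 mol; ν_A = −2, so ξ = 716.1/2 = 358.1 mol.
Outlet amounts (n = n₀ + ν ξ):
  B: 1228 − 1(358.1) = 870
  A: 811.9 − 2(358.1) = 95.81
  C: 0 + 1(358.1) = 358.1
Total out = 1324 mol; y_C = 358.1 / 1324 = 0.2705.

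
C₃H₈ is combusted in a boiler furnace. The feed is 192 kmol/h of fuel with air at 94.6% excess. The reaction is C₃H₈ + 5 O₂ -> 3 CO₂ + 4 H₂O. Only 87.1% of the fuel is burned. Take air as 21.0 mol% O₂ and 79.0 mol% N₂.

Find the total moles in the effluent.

Stoichiometric O₂ = 5 × 192 = 960 kmol/h; O₂ fed = 960 × 1.946 = 1868 kmol/h.
N₂ fed = 1868 × 79/21 = 7028 kmol/h.
Fuel reacted = 0.871 × 192 → ξ = 167.2 kmol/h.
Outlet (n = n₀ + ν ξ):
  C₃H₈: 192 − 1(167.2) = 24.77
  O₂: 1868 − 5(167.2) = 1032
  N₂: 7028 (inert)
  CO₂: 0 + 3(167.2) = 501.7
  H₂O: 0 + 4(167.2) = 668.9
Total out = 24.77 + 1032 + 7028 + 501.7 + 668.9 = 9255 kmol/h.

9260 kmol/h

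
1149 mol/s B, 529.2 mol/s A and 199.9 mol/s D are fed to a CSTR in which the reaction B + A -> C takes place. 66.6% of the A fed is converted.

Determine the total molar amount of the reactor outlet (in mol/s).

A reacted = 0.666 × 529.2 = 352.4 mol/s; ν_A = −1, so ξ = 352.4/1 = 352.4 mol/s.
Outlet amounts (n = n₀ + ν ξ):
  B: 1149 − 1(352.4) = 796.6
  A: 529.2 − 1(352.4) = 176.8
  C: 0 + 1(352.4) = 352.4
  D: 199.9 (inert)
Total out = 796.6 + 176.8 + 352.4 + 199.9 = 1526 mol/s.

1530 mol/s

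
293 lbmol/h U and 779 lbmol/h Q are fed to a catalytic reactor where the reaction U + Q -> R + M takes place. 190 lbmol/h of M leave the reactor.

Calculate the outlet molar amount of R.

190 lbmol/h

For M: n = n₀ + 1ξ → 190 = 0 + 1ξ, giving ξ = 190 lbmol/h.
Outlet amounts (n = n₀ + ν ξ):
  U: 293 − 1(190) = 103
  Q: 779 − 1(190) = 589
  R: 0 + 1(190) = 190
  M: 0 + 1(190) = 190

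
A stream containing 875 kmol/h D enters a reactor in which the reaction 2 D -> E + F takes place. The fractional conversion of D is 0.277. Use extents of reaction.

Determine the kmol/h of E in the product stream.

D reacted = 0.277 × 875 = 242.4 kmol/h; ν_D = −2, so ξ = 242.4/2 = 121.2 kmol/h.
Outlet amounts (n = n₀ + ν ξ):
  D: 875 − 2(121.2) = 632.6
  E: 0 + 1(121.2) = 121.2
  F: 0 + 1(121.2) = 121.2

121 kmol/h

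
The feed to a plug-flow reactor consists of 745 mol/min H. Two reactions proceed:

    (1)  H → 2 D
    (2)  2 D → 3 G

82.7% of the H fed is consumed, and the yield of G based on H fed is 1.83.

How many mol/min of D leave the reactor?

Conversion of H: H consumed = 1ξ₁ = 0.827 × 745 → ξ₁ = 616.1 mol/min.
Yield of G: 3ξ₂ / 745 = 1.83 → ξ₂ = 454.5 mol/min.
Outlet amounts (n = n₀ + Σ ν·ξ):
  H: 745 − 1(616.1) = 128.9
  D: 0 + 2(616.1) − 2(454.5) = 323.3
  G: 0 + 3(454.5) = 1363

323 mol/min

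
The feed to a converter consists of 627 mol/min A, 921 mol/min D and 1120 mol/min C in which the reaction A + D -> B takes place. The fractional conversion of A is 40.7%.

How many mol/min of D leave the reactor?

A reacted = 0.407 × 627 = 255.2 mol/min; ν_A = −1, so ξ = 255.2/1 = 255.2 mol/min.
Outlet amounts (n = n₀ + ν ξ):
  A: 627 − 1(255.2) = 371.8
  D: 921 − 1(255.2) = 665.8
  B: 0 + 1(255.2) = 255.2
  C: 1120 (inert)

666 mol/min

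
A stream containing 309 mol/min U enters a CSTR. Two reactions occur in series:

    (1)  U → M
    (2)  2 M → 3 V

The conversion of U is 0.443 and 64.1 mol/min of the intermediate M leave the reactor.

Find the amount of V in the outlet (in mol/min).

109 mol/min

Conversion of U: U consumed = 1ξ₁ = 0.443 × 309 → ξ₁ = 136.9 mol/min.
M balance: n_M = 0 + 1ξ₁ − 2ξ₂ = 64.1 → ξ₂ = (1·136.9 − 64.1)/2 = 36.39 mol/min.
Outlet amounts (n = n₀ + Σ ν·ξ):
  U: 309 − 1(136.9) = 172.1
  M: 0 + 1(136.9) − 2(36.39) = 64.1
  V: 0 + 3(36.39) = 109.2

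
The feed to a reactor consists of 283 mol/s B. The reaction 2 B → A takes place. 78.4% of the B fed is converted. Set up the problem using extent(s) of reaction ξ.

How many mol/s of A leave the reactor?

111 mol/s

B reacted = 0.784 × 283 = 221.9 mol/s; ν_B = −2, so ξ = 221.9/2 = 110.9 mol/s.
Outlet amounts (n = n₀ + ν ξ):
  B: 283 − 2(110.9) = 61.13
  A: 0 + 1(110.9) = 110.9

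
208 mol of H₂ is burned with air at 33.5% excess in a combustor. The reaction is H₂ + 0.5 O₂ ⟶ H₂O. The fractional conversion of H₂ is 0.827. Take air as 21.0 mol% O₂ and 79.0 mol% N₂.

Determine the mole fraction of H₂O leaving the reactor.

Stoichiometric O₂ = 0.5 × 208 = 104 mol; O₂ fed = 104 × 1.335 = 138.8 mol.
N₂ fed = 138.8 × 79/21 = 522.3 mol.
Fuel reacted = 0.827 × 208 → ξ = 172 mol.
Outlet (n = n₀ + ν ξ):
  H₂: 208 − 1(172) = 35.98
  O₂: 138.8 − 0.5(172) = 52.83
  N₂: 522.3 (inert)
  H₂O: 0 + 1(172) = 172
Total out = 783.1 mol; y_H₂O = 172 / 783.1 = 0.2197.

0.22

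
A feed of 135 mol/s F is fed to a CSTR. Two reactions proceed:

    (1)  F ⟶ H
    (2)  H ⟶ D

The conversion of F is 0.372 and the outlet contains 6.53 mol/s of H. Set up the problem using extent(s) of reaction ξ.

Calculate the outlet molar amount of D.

Conversion of F: F consumed = 1ξ₁ = 0.372 × 135 → ξ₁ = 50.22 mol/s.
H balance: n_H = 0 + 1ξ₁ − 1ξ₂ = 6.53 → ξ₂ = (1·50.22 − 6.53)/1 = 43.69 mol/s.
Outlet amounts (n = n₀ + Σ ν·ξ):
  F: 135 − 1(50.22) = 84.78
  H: 0 + 1(50.22) − 1(43.69) = 6.53
  D: 0 + 1(43.69) = 43.69

43.7 mol/s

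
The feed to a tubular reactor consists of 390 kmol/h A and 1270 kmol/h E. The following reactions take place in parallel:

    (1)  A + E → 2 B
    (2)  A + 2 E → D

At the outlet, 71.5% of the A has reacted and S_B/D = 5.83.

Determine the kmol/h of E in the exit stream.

920 kmol/h

Conversion of A: A consumed = 0.715 × 390 = 278.8 kmol/h = 1ξ₁ + 1ξ₂.
Selectivity: 2ξ₁ / (1ξ₂) = 5.83 → ξ₁ = 2.915 ξ₂.
Substitute: (1·2.915 + 1) ξ₂ = 278.8 → ξ₂ = 71.23 kmol/h, ξ₁ = 207.6 kmol/h.
Outlet amounts (n = n₀ + Σ ν·ξ):
  A: 390 − 1(207.6) − 1(71.23) = 111.2
  E: 1270 − 1(207.6) − 2(71.23) = 919.9
  B: 0 + 2(207.6) = 415.2
  D: 0 + 1(71.23) = 71.23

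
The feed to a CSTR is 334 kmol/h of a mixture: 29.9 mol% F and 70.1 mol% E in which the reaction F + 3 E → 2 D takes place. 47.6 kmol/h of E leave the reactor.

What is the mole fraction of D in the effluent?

For E: n = n₀ − 3ξ → 47.6 = 234.1 − 3ξ, giving ξ = 62.18 kmol/h.
Outlet amounts (n = n₀ + ν ξ):
  F: 99.87 − 1(62.18) = 37.69
  E: 234.1 − 3(62.18) = 47.6
  D: 0 + 2(62.18) = 124.4
Total out = 209.6 kmol/h; y_D = 124.4 / 209.6 = 0.5932.

0.593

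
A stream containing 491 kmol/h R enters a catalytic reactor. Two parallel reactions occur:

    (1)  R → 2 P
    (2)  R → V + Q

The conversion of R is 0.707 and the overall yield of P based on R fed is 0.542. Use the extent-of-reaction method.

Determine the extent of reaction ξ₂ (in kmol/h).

ξ₂ = 214 kmol/h

Yield of P: 2ξ₁ / 491 = 0.542 → ξ₁ = 133.1 kmol/h.
Conversion of R: 1ξ₁ + 1ξ₂ = 0.707 × 491 = 347.1 → ξ₂ = 214.1 kmol/h.
Outlet amounts (n = n₀ + Σ ν·ξ):
  R: 491 − 1(133.1) − 1(214.1) = 143.9
  P: 0 + 2(133.1) = 266.1
  V: 0 + 1(214.1) = 214.1
  Q: 0 + 1(214.1) = 214.1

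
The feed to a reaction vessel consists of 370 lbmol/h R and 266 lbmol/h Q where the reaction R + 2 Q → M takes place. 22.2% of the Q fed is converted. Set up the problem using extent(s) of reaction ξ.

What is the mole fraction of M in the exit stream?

Q reacted = 0.222 × 266 = 59.05 lbmol/h; ν_Q = −2, so ξ = 59.05/2 = 29.53 lbmol/h.
Outlet amounts (n = n₀ + ν ξ):
  R: 370 − 1(29.53) = 340.5
  Q: 266 − 2(29.53) = 206.9
  M: 0 + 1(29.53) = 29.53
Total out = 576.9 lbmol/h; y_M = 29.53 / 576.9 = 0.05118.

0.0512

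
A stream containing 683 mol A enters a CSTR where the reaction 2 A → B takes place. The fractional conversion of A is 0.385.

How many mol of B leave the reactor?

A reacted = 0.385 × 683 = 263 mol; ν_A = −2, so ξ = 263/2 = 131.5 mol.
Outlet amounts (n = n₀ + ν ξ):
  A: 683 − 2(131.5) = 420
  B: 0 + 1(131.5) = 131.5

131 mol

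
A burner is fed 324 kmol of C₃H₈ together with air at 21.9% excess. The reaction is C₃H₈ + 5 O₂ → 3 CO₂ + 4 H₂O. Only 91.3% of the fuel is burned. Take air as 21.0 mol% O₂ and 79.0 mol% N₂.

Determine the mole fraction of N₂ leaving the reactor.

0.741

Stoichiometric O₂ = 5 × 324 = 1620 kmol; O₂ fed = 1620 × 1.219 = 1975 kmol.
N₂ fed = 1975 × 79/21 = 7429 kmol.
Fuel reacted = 0.913 × 324 → ξ = 295.8 kmol.
Outlet (n = n₀ + ν ξ):
  C₃H₈: 324 − 1(295.8) = 28.19
  O₂: 1975 − 5(295.8) = 495.7
  N₂: 7429 (inert)
  CO₂: 0 + 3(295.8) = 887.4
  H₂O: 0 + 4(295.8) = 1183
Total out = 10020 kmol; y_N₂ = 7429 / 10020 = 0.7411.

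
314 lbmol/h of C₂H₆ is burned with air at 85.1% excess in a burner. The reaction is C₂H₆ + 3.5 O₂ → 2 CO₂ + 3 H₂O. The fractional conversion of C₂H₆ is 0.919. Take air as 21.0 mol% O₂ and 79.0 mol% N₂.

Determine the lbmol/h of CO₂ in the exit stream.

Stoichiometric O₂ = 3.5 × 314 = 1099 lbmol/h; O₂ fed = 1099 × 1.851 = 2034 lbmol/h.
N₂ fed = 2034 × 79/21 = 7653 lbmol/h.
Fuel reacted = 0.919 × 314 → ξ = 288.6 lbmol/h.
Outlet (n = n₀ + ν ξ):
  C₂H₆: 314 − 1(288.6) = 25.43
  O₂: 2034 − 3.5(288.6) = 1024
  N₂: 7653 (inert)
  CO₂: 0 + 2(288.6) = 577.1
  H₂O: 0 + 3(288.6) = 865.7

577 lbmol/h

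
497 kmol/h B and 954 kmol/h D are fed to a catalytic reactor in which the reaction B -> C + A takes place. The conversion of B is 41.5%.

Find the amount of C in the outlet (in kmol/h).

206 kmol/h

B reacted = 0.415 × 497 = 206.3 kmol/h; ν_B = −1, so ξ = 206.3/1 = 206.3 kmol/h.
Outlet amounts (n = n₀ + ν ξ):
  B: 497 − 1(206.3) = 290.7
  C: 0 + 1(206.3) = 206.3
  A: 0 + 1(206.3) = 206.3
  D: 954 (inert)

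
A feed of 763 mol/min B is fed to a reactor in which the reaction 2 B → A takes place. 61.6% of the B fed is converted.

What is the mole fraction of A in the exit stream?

0.445

B reacted = 0.616 × 763 = 470 mol/min; ν_B = −2, so ξ = 470/2 = 235 mol/min.
Outlet amounts (n = n₀ + ν ξ):
  B: 763 − 2(235) = 293
  A: 0 + 1(235) = 235
Total out = 528 mol/min; y_A = 235 / 528 = 0.4451.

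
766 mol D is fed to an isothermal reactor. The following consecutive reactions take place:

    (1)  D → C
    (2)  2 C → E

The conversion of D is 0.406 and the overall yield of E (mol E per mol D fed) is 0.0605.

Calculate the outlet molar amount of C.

Conversion of D: D consumed = 1ξ₁ = 0.406 × 766 → ξ₁ = 311 mol.
Yield of E: 1ξ₂ / 766 = 0.0605 → ξ₂ = 46.34 mol.
Outlet amounts (n = n₀ + Σ ν·ξ):
  D: 766 − 1(311) = 455
  C: 0 + 1(311) − 2(46.34) = 218.3
  E: 0 + 1(46.34) = 46.34

218 mol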